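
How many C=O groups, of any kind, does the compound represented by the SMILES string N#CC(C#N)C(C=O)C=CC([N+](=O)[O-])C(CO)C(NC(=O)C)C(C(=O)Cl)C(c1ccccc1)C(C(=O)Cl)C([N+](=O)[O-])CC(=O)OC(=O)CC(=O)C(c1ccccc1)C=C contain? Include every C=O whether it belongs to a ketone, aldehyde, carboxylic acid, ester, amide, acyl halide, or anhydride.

7

CH(CHO): aldehyde, 1 C=O (running total 1).
CH(NHCOCH3): amide, 1 C=O (running total 2).
CH(COCl): acyl halide, 1 C=O (running total 3).
CH(COCl): acyl halide, 1 C=O (running total 4).
CH2CO-O-COCH2: anhydride, 2 C=O (running total 6).
CO: ketone, 1 C=O (running total 7).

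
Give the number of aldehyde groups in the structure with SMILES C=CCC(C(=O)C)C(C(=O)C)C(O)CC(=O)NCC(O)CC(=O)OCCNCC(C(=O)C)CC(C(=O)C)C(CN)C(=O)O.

0

C=C double bond → alkene.
pendant –COCH3: carbonyl C bonded to two carbons → ketone.
pendant –COCH3: carbonyl C bonded to two carbons → ketone.
–OH on an sp³ carbon → alcohol (secondary).
–C(=O)–N– linkage → amide (the N is not an amine).
–OH on an sp³ carbon → alcohol (secondary).
–C(=O)–O–C with C on the carbonyl side → ester.
C–N–C with sp³ carbons and no adjacent C=O → amine (secondary).
pendant –COCH3: carbonyl C bonded to two carbons → ketone.
pendant –COCH3: carbonyl C bonded to two carbons → ketone.
pendant –CH2NH2: N on sp³ C, no adjacent C=O → amine.
–COOH: carbonyl C bonded to –OH and C → carboxylic acid (the –OH is not a separate alcohol).
No segment is a aldehyde: CH(COCH3) is ketone, not aldehyde; CH(COCH3) is ketone, not aldehyde; CH2COOCH2 is ester, not aldehyde. → 0.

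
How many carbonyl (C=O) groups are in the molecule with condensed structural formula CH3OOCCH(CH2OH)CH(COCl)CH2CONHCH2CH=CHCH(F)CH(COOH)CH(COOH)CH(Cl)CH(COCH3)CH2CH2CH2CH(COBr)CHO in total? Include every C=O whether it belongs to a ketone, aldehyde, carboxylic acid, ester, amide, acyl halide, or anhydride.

CH3OOC: ester, 1 C=O (running total 1).
CH(COCl): acyl halide, 1 C=O (running total 2).
CH2CONHCH2: amide, 1 C=O (running total 3).
CH(COOH): carboxylic acid, 1 C=O (running total 4).
CH(COOH): carboxylic acid, 1 C=O (running total 5).
CH(COCH3): ketone, 1 C=O (running total 6).
CH(COBr): acyl halide, 1 C=O (running total 7).
CHO: aldehyde, 1 C=O (running total 8).

8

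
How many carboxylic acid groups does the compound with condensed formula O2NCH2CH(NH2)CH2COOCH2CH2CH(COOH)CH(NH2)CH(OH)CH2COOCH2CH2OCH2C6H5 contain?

Taking each segment in turn:
  O2NCH2: –NO2 on carbon → nitro group.
  CH(NH2): –NH2 on an sp³ carbon with no adjacent C=O → amine.
  CH2COOCH2: –C(=O)–O–C with C on the carbonyl side → ester.
  CH(COOH): pendant –COOH: carbonyl C bonded to C and –OH → carboxylic acid.
  CH(NH2): –NH2 on an sp³ carbon with no adjacent C=O → amine.
  CH(OH): –OH on an sp³ carbon → alcohol (secondary).
  CH2COOCH2: –C(=O)–O–C with C on the carbonyl side → ester.
  CH2OCH2: C–O–C with sp³ carbons on both sides and no adjacent C=O → ether.
  C6H5: –C6H5 phenyl ring → arene.
Carboxylic acid appears at: CH(COOH) → 1.

1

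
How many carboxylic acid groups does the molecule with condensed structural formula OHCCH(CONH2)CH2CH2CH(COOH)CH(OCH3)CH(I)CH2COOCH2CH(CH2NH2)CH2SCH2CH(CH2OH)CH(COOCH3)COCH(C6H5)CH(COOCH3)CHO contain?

Taking each segment in turn:
  OHC: terminal –CHO: carbonyl C bonded to H and C → aldehyde.
  CH(CONH2): pendant –CONH2: carbonyl C bonded to C and N → amide.
  CH(COOH): pendant –COOH: carbonyl C bonded to C and –OH → carboxylic acid.
  CH(OCH3): pendant –OCH3: C–O–C with sp³ C, no adjacent C=O → ether.
  CH(I): halogen on an sp³ carbon → alkyl halide.
  CH2COOCH2: –C(=O)–O–C with C on the carbonyl side → ester.
  CH(CH2NH2): pendant –CH2NH2: N on sp³ C, no adjacent C=O → amine.
  CH2SCH2: C–S–C linkage → sulfide (thioether).
  CH(CH2OH): pendant –CH2OH on an sp³ backbone C → alcohol.
  CH(COOCH3): pendant –COOCH3: carbonyl C bonded to C and –OCH3 → ester.
  CO: –C(=O)– with carbon on both sides → ketone.
  CH(C6H5): pendant –C6H5: benzene ring → arene.
  CH(COOCH3): pendant –COOCH3: carbonyl C bonded to C and –OCH3 → ester.
  CHO: terminal –CHO: carbonyl C bonded to H and C → aldehyde.
Carboxylic acid appears at: CH(COOH) → 1.

1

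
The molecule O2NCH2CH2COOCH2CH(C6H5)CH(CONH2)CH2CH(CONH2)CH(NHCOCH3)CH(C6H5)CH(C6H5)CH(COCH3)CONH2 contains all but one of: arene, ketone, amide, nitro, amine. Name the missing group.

amine

ketone: present (CH(COCH3) — pendant –COCH3: carbonyl C bonded to two carbons → ketone).
arene: present (CH(C6H5) — pendant –C6H5: benzene ring → arene).
nitro: present (O2NCH2 — –NO2 on carbon → nitro group).
amide: present (CH(CONH2) — pendant –CONH2: carbonyl C bonded to C and N → amide).
amine: absent. In each of CH(CONH2), CH(NHCOCH3) and CONH2, the nitrogen is bonded directly to a carbonyl carbon, making it part of an amide, not a free amine.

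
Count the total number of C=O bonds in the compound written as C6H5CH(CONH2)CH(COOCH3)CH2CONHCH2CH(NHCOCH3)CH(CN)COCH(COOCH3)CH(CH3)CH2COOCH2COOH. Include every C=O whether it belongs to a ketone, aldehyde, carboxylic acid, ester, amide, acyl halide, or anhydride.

CH(CONH2): amide, 1 C=O (running total 1).
CH(COOCH3): ester, 1 C=O (running total 2).
CH2CONHCH2: amide, 1 C=O (running total 3).
CH(NHCOCH3): amide, 1 C=O (running total 4).
CO: ketone, 1 C=O (running total 5).
CH(COOCH3): ester, 1 C=O (running total 6).
CH2COOCH2: ester, 1 C=O (running total 7).
COOH: carboxylic acid, 1 C=O (running total 8).

8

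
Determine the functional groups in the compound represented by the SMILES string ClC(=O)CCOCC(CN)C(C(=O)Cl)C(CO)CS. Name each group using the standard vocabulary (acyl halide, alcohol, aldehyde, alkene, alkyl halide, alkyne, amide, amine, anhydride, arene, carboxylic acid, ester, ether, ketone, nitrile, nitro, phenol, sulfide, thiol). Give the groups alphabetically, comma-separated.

–C(=O)Cl: carbonyl C bonded to C and to a halogen → acyl halide (not alkyl halide).
C–O–C with sp³ carbons on both sides and no adjacent C=O → ether.
pendant –CH2NH2: N on sp³ C, no adjacent C=O → amine.
pendant –C(=O)X: carbonyl C bonded to C and halogen → acyl halide.
pendant –CH2OH on an sp³ backbone C → alcohol.
–SH on an sp³ carbon → thiol.

acyl halide, alcohol, amine, ether, thiol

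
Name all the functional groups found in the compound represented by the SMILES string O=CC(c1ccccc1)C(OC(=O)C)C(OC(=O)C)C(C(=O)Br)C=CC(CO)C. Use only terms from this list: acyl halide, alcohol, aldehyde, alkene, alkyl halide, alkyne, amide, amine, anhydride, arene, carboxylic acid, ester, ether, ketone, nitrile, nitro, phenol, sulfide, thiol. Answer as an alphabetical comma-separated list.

acyl halide, alcohol, aldehyde, alkene, arene, ester

Reading the structure from left to right:
  OHC: terminal –CHO: carbonyl C bonded to H and C → aldehyde.
  CH(C6H5): pendant –C6H5: benzene ring → arene.
  CH(OCOCH3): pendant –OC(=O)CH3: an acyloxy group → ester.
  CH(OCOCH3): pendant –OC(=O)CH3: an acyloxy group → ester.
  CH(COBr): pendant –C(=O)X: carbonyl C bonded to C and halogen → acyl halide.
  CH=CH: C=C double bond → alkene.
  CH(CH2OH): pendant –CH2OH on an sp³ backbone C → alcohol.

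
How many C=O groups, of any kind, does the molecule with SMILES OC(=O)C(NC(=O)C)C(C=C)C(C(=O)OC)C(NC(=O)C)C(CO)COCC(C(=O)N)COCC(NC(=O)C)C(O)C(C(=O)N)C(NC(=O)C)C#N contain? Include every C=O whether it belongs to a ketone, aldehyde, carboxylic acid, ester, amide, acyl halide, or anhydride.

8

HOOC: carboxylic acid, 1 C=O (running total 1).
CH(NHCOCH3): amide, 1 C=O (running total 2).
CH(COOCH3): ester, 1 C=O (running total 3).
CH(NHCOCH3): amide, 1 C=O (running total 4).
CH(CONH2): amide, 1 C=O (running total 5).
CH(NHCOCH3): amide, 1 C=O (running total 6).
CH(CONH2): amide, 1 C=O (running total 7).
CH(NHCOCH3): amide, 1 C=O (running total 8).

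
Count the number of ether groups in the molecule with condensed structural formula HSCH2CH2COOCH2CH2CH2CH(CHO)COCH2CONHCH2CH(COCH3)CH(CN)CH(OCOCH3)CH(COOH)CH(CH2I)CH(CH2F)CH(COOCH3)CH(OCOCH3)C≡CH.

0

Taking each segment in turn:
  HSCH2: –SH on an sp³ carbon → thiol.
  CH2COOCH2: –C(=O)–O–C with C on the carbonyl side → ester.
  CH(CHO): pendant –CHO: carbonyl C bonded to C and H → aldehyde.
  CO: –C(=O)– with carbon on both sides → ketone.
  CH2CONHCH2: –C(=O)–N– linkage → amide (the N is not an amine).
  CH(COCH3): pendant –COCH3: carbonyl C bonded to two carbons → ketone.
  CH(CN): pendant –C≡N: nitrile.
  CH(OCOCH3): pendant –OC(=O)CH3: an acyloxy group → ester.
  CH(COOH): pendant –COOH: carbonyl C bonded to C and –OH → carboxylic acid.
  CH(CH2I): pendant –CH2X: halogen on sp³ carbon → alkyl halide.
  CH(CH2F): pendant –CH2X: halogen on sp³ carbon → alkyl halide.
  CH(COOCH3): pendant –COOCH3: carbonyl C bonded to C and –OCH3 → ester.
  CH(OCOCH3): pendant –OC(=O)CH3: an acyloxy group → ester.
  C≡CH: C≡C triple bond → alkyne.
No segment is a ether: CH2COOCH2 is ester, not ether; CH(OCOCH3) is ester, not ether; CH(COOCH3) is ester, not ether. → 0.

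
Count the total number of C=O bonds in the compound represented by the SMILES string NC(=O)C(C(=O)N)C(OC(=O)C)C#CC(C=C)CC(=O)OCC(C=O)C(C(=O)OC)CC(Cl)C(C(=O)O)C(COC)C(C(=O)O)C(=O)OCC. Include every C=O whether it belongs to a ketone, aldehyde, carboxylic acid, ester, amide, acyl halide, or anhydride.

9

H2NCO: amide, 1 C=O (running total 1).
CH(CONH2): amide, 1 C=O (running total 2).
CH(OCOCH3): ester, 1 C=O (running total 3).
CH2COOCH2: ester, 1 C=O (running total 4).
CH(CHO): aldehyde, 1 C=O (running total 5).
CH(COOCH3): ester, 1 C=O (running total 6).
CH(COOH): carboxylic acid, 1 C=O (running total 7).
CH(COOH): carboxylic acid, 1 C=O (running total 8).
COOCH2CH3: ester, 1 C=O (running total 9).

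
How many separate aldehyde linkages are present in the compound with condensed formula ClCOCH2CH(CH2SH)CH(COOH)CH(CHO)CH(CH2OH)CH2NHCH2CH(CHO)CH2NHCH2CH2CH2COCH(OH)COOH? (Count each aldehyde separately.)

–C(=O)Cl: carbonyl C bonded to C and to a halogen → acyl halide (not alkyl halide).
pendant –CH2SH → thiol.
pendant –COOH: carbonyl C bonded to C and –OH → carboxylic acid.
pendant –CHO: carbonyl C bonded to C and H → aldehyde.
pendant –CH2OH on an sp³ backbone C → alcohol.
C–N–C with sp³ carbons and no adjacent C=O → amine (secondary).
pendant –CHO: carbonyl C bonded to C and H → aldehyde.
C–N–C with sp³ carbons and no adjacent C=O → amine (secondary).
–C(=O)– with carbon on both sides → ketone.
–OH on an sp³ carbon → alcohol (secondary).
–COOH: carbonyl C bonded to –OH and C → carboxylic acid (the –OH is not a separate alcohol).
Aldehyde appears at: CH(CHO), CH(CHO) → 2.

2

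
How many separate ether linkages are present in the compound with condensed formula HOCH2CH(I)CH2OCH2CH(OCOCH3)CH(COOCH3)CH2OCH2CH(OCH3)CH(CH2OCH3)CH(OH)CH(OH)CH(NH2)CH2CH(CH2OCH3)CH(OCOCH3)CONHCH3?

Reading the structure from left to right:
  HOCH2: HO– on an sp³ carbon → alcohol.
  CH(I): halogen on an sp³ carbon → alkyl halide.
  CH2OCH2: C–O–C with sp³ carbons on both sides and no adjacent C=O → ether.
  CH(OCOCH3): pendant –OC(=O)CH3: an acyloxy group → ester.
  CH(COOCH3): pendant –COOCH3: carbonyl C bonded to C and –OCH3 → ester.
  CH2OCH2: C–O–C with sp³ carbons on both sides and no adjacent C=O → ether.
  CH(OCH3): pendant –OCH3: C–O–C with sp³ C, no adjacent C=O → ether.
  CH(CH2OCH3): pendant –CH2OCH3: C–O–C linkage → ether.
  CH(OH): –OH on an sp³ carbon → alcohol (secondary).
  CH(OH): –OH on an sp³ carbon → alcohol (secondary).
  CH(NH2): –NH2 on an sp³ carbon with no adjacent C=O → amine.
  CH(CH2OCH3): pendant –CH2OCH3: C–O–C linkage → ether.
  CH(OCOCH3): pendant –OC(=O)CH3: an acyloxy group → ester.
  CONHCH3: –C(=O)NHCH3: carbonyl C bonded to C and to N → amide (the N is not an amine).
Ether appears at: CH2OCH2, CH2OCH2, CH(OCH3), CH(CH2OCH3), CH(CH2OCH3) → 5.

5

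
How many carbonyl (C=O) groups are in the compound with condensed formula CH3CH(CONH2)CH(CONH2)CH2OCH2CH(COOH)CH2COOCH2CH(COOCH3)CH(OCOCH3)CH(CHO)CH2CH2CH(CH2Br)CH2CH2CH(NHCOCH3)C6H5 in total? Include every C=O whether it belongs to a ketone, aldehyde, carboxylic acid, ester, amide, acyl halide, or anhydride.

8

CH(CONH2): amide, 1 C=O (running total 1).
CH(CONH2): amide, 1 C=O (running total 2).
CH(COOH): carboxylic acid, 1 C=O (running total 3).
CH2COOCH2: ester, 1 C=O (running total 4).
CH(COOCH3): ester, 1 C=O (running total 5).
CH(OCOCH3): ester, 1 C=O (running total 6).
CH(CHO): aldehyde, 1 C=O (running total 7).
CH(NHCOCH3): amide, 1 C=O (running total 8).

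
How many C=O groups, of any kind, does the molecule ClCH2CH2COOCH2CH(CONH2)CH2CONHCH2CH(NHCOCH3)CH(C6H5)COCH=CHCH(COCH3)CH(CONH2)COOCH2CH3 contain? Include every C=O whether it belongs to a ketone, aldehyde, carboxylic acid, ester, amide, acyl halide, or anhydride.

CH2COOCH2: ester, 1 C=O (running total 1).
CH(CONH2): amide, 1 C=O (running total 2).
CH2CONHCH2: amide, 1 C=O (running total 3).
CH(NHCOCH3): amide, 1 C=O (running total 4).
CO: ketone, 1 C=O (running total 5).
CH(COCH3): ketone, 1 C=O (running total 6).
CH(CONH2): amide, 1 C=O (running total 7).
COOCH2CH3: ester, 1 C=O (running total 8).

8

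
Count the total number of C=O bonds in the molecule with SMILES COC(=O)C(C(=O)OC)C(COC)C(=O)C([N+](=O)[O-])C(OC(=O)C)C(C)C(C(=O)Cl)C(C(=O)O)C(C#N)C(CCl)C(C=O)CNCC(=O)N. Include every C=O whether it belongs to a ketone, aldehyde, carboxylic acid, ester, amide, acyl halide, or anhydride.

8

CH3OOC: ester, 1 C=O (running total 1).
CH(COOCH3): ester, 1 C=O (running total 2).
CO: ketone, 1 C=O (running total 3).
CH(OCOCH3): ester, 1 C=O (running total 4).
CH(COCl): acyl halide, 1 C=O (running total 5).
CH(COOH): carboxylic acid, 1 C=O (running total 6).
CH(CHO): aldehyde, 1 C=O (running total 7).
CONH2: amide, 1 C=O (running total 8).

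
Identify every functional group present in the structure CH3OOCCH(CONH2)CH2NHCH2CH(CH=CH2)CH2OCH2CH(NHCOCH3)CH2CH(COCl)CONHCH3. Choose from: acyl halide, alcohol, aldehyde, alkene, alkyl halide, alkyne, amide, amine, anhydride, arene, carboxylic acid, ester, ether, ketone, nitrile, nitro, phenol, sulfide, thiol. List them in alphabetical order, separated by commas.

Working along the chain:
  CH3OOC: CH3O–C(=O)–: carbonyl C bonded to C and to –OCH3 → ester (not ketone + ether).
  CH(CONH2): pendant –CONH2: carbonyl C bonded to C and N → amide.
  CH2NHCH2: C–N–C with sp³ carbons and no adjacent C=O → amine (secondary).
  CH(CH=CH2): pendant –CH=CH2: C=C double bond → alkene.
  CH2OCH2: C–O–C with sp³ carbons on both sides and no adjacent C=O → ether.
  CH(NHCOCH3): pendant –NHC(=O)CH3: N bonded to a carbonyl → amide (not amine).
  CH(COCl): pendant –C(=O)X: carbonyl C bonded to C and halogen → acyl halide.
  CONHCH3: –C(=O)NHCH3: carbonyl C bonded to C and to N → amide (the N is not an amine).

acyl halide, alkene, amide, amine, ester, ether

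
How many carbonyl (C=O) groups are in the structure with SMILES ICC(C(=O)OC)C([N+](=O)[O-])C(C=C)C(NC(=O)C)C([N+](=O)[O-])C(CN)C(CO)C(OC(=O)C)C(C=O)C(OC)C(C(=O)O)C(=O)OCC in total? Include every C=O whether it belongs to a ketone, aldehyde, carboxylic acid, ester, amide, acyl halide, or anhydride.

CH(COOCH3): ester, 1 C=O (running total 1).
CH(NHCOCH3): amide, 1 C=O (running total 2).
CH(OCOCH3): ester, 1 C=O (running total 3).
CH(CHO): aldehyde, 1 C=O (running total 4).
CH(COOH): carboxylic acid, 1 C=O (running total 5).
COOCH2CH3: ester, 1 C=O (running total 6).

6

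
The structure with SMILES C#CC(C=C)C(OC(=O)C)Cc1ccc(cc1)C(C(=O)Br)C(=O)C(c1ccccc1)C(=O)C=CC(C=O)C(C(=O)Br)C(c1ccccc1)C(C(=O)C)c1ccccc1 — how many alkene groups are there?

Working along the chain:
  HC≡C: C≡C triple bond → alkyne.
  CH(CH=CH2): pendant –CH=CH2: C=C double bond → alkene.
  CH(OCOCH3): pendant –OC(=O)CH3: an acyloxy group → ester.
  C6H4: para-disubstituted benzene ring → arene.
  CH(COBr): pendant –C(=O)X: carbonyl C bonded to C and halogen → acyl halide.
  CO: –C(=O)– with carbon on both sides → ketone.
  CH(C6H5): pendant –C6H5: benzene ring → arene.
  CO: –C(=O)– with carbon on both sides → ketone.
  CH=CH: C=C double bond → alkene.
  CH(CHO): pendant –CHO: carbonyl C bonded to C and H → aldehyde.
  CH(COBr): pendant –C(=O)X: carbonyl C bonded to C and halogen → acyl halide.
  CH(C6H5): pendant –C6H5: benzene ring → arene.
  CH(COCH3): pendant –COCH3: carbonyl C bonded to two carbons → ketone.
  C6H5: –C6H5 phenyl ring → arene.
Alkene appears at: CH(CH=CH2), CH=CH → 2.

2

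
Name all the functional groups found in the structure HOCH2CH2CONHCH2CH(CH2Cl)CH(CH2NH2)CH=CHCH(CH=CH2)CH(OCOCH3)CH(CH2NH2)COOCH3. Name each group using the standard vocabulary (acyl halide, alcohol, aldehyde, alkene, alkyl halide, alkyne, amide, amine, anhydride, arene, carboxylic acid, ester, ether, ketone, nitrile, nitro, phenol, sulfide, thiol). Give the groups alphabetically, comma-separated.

alcohol, alkene, alkyl halide, amide, amine, ester

HO– on an sp³ carbon → alcohol.
–C(=O)–N– linkage → amide (the N is not an amine).
pendant –CH2X: halogen on sp³ carbon → alkyl halide.
pendant –CH2NH2: N on sp³ C, no adjacent C=O → amine.
C=C double bond → alkene.
pendant –CH=CH2: C=C double bond → alkene.
pendant –OC(=O)CH3: an acyloxy group → ester.
pendant –CH2NH2: N on sp³ C, no adjacent C=O → amine.
–C(=O)OCH3: carbonyl C bonded to C and to –OCH3 → ester (not ketone + ether).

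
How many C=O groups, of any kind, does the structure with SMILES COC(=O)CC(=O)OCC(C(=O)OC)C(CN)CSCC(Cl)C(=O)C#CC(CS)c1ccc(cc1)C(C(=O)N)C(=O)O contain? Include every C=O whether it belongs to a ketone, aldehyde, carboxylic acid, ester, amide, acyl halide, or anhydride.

6

CH3OOC: ester, 1 C=O (running total 1).
CH2COOCH2: ester, 1 C=O (running total 2).
CH(COOCH3): ester, 1 C=O (running total 3).
CO: ketone, 1 C=O (running total 4).
CH(CONH2): amide, 1 C=O (running total 5).
COOH: carboxylic acid, 1 C=O (running total 6).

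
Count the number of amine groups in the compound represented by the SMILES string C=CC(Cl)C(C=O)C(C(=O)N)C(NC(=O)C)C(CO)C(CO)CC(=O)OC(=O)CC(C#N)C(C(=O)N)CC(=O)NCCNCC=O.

C=C double bond → alkene.
halogen on an sp³ carbon → alkyl halide.
pendant –CHO: carbonyl C bonded to C and H → aldehyde.
pendant –CONH2: carbonyl C bonded to C and N → amide.
pendant –NHC(=O)CH3: N bonded to a carbonyl → amide (not amine).
pendant –CH2OH on an sp³ backbone C → alcohol.
pendant –CH2OH on an sp³ backbone C → alcohol.
two acyl groups sharing one oxygen, –C(=O)–O–C(=O)– → anhydride.
pendant –C≡N: nitrile.
pendant –CONH2: carbonyl C bonded to C and N → amide.
–C(=O)–N– linkage → amide (the N is not an amine).
C–N–C with sp³ carbons and no adjacent C=O → amine (secondary).
terminal –CHO: carbonyl C bonded to H and C → aldehyde.
Amine appears at: CH2NHCH2 → 1.

1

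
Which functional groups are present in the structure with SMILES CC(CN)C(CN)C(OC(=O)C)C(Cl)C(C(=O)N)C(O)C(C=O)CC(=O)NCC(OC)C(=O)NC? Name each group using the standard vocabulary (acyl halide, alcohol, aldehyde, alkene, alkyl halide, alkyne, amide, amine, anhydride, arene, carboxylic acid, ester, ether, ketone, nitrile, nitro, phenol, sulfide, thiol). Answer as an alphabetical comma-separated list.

alcohol, aldehyde, alkyl halide, amide, amine, ester, ether

Working along the chain:
  CH(CH2NH2): pendant –CH2NH2: N on sp³ C, no adjacent C=O → amine.
  CH(CH2NH2): pendant –CH2NH2: N on sp³ C, no adjacent C=O → amine.
  CH(OCOCH3): pendant –OC(=O)CH3: an acyloxy group → ester.
  CH(Cl): halogen on an sp³ carbon → alkyl halide.
  CH(CONH2): pendant –CONH2: carbonyl C bonded to C and N → amide.
  CH(OH): –OH on an sp³ carbon → alcohol (secondary).
  CH(CHO): pendant –CHO: carbonyl C bonded to C and H → aldehyde.
  CH2CONHCH2: –C(=O)–N– linkage → amide (the N is not an amine).
  CH(OCH3): pendant –OCH3: C–O–C with sp³ C, no adjacent C=O → ether.
  CONHCH3: –C(=O)NHCH3: carbonyl C bonded to C and to N → amide (the N is not an amine).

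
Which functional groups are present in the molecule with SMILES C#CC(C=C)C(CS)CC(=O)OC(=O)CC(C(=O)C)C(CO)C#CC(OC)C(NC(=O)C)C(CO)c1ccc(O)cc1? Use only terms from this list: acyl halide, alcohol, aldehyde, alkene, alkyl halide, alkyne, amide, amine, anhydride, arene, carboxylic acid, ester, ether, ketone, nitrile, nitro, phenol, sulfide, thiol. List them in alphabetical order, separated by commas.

alcohol, alkene, alkyne, amide, anhydride, arene, ether, ketone, phenol, thiol

C≡C triple bond → alkyne.
pendant –CH=CH2: C=C double bond → alkene.
pendant –CH2SH → thiol.
two acyl groups sharing one oxygen, –C(=O)–O–C(=O)– → anhydride.
pendant –COCH3: carbonyl C bonded to two carbons → ketone.
pendant –CH2OH on an sp³ backbone C → alcohol.
C≡C triple bond → alkyne.
pendant –OCH3: C–O–C with sp³ C, no adjacent C=O → ether.
pendant –NHC(=O)CH3: N bonded to a carbonyl → amide (not amine).
pendant –CH2OH on an sp³ backbone C → alcohol.
–OH attached directly to an aromatic ring → phenol (not alcohol); the ring itself is an arene.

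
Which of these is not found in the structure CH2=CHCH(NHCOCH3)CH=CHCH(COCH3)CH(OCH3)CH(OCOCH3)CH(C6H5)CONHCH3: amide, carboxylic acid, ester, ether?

ether: present (CH(OCH3) — pendant –OCH3: C–O–C with sp³ C, no adjacent C=O → ether).
amide: present (CH(NHCOCH3) — pendant –NHC(=O)CH3: N bonded to a carbonyl → amide (not amine)).
ester: present (CH(OCOCH3) — pendant –OC(=O)CH3: an acyloxy group → ester).
carboxylic acid: absent. In CH(OCOCH3), the acyl oxygen is bonded to carbon (–O–C), not to H, so this is an ester. In each of CH(NHCOCH3) and CONHCH3, the carbonyl is bonded to nitrogen, not to –OH; that is an amide.

carboxylic acid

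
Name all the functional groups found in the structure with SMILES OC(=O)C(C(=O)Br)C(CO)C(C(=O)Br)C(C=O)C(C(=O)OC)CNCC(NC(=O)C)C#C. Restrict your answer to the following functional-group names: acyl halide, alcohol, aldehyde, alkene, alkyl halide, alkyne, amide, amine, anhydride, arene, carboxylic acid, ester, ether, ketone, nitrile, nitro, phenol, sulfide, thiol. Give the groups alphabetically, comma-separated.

–COOH: carbonyl C bonded to –OH and C → carboxylic acid (the –OH is not a separate alcohol).
pendant –C(=O)X: carbonyl C bonded to C and halogen → acyl halide.
pendant –CH2OH on an sp³ backbone C → alcohol.
pendant –C(=O)X: carbonyl C bonded to C and halogen → acyl halide.
pendant –CHO: carbonyl C bonded to C and H → aldehyde.
pendant –COOCH3: carbonyl C bonded to C and –OCH3 → ester.
C–N–C with sp³ carbons and no adjacent C=O → amine (secondary).
pendant –NHC(=O)CH3: N bonded to a carbonyl → amide (not amine).
C≡C triple bond → alkyne.

acyl halide, alcohol, aldehyde, alkyne, amide, amine, carboxylic acid, ester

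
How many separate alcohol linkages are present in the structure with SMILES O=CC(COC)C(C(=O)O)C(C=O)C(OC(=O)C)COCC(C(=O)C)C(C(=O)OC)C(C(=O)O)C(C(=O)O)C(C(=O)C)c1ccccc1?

0

Working along the chain:
  OHC: terminal –CHO: carbonyl C bonded to H and C → aldehyde.
  CH(CH2OCH3): pendant –CH2OCH3: C–O–C linkage → ether.
  CH(COOH): pendant –COOH: carbonyl C bonded to C and –OH → carboxylic acid.
  CH(CHO): pendant –CHO: carbonyl C bonded to C and H → aldehyde.
  CH(OCOCH3): pendant –OC(=O)CH3: an acyloxy group → ester.
  CH2OCH2: C–O–C with sp³ carbons on both sides and no adjacent C=O → ether.
  CH(COCH3): pendant –COCH3: carbonyl C bonded to two carbons → ketone.
  CH(COOCH3): pendant –COOCH3: carbonyl C bonded to C and –OCH3 → ester.
  CH(COOH): pendant –COOH: carbonyl C bonded to C and –OH → carboxylic acid.
  CH(COOH): pendant –COOH: carbonyl C bonded to C and –OH → carboxylic acid.
  CH(COCH3): pendant –COCH3: carbonyl C bonded to two carbons → ketone.
  C6H5: –C6H5 phenyl ring → arene.
No segment is a alcohol: OHC is aldehyde, not alcohol; CH(CH2OCH3) is ether, not alcohol; CH(COOH) is carboxylic acid, not alcohol. → 0.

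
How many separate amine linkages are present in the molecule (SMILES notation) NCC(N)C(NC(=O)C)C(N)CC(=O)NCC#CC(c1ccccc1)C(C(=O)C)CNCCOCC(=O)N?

4

Reading the structure from left to right:
  H2NCH2: –NH2 on an sp³ carbon with no adjacent C=O → amine.
  CH(NH2): –NH2 on an sp³ carbon with no adjacent C=O → amine.
  CH(NHCOCH3): pendant –NHC(=O)CH3: N bonded to a carbonyl → amide (not amine).
  CH(NH2): –NH2 on an sp³ carbon with no adjacent C=O → amine.
  CH2CONHCH2: –C(=O)–N– linkage → amide (the N is not an amine).
  C≡C: C≡C triple bond → alkyne.
  CH(C6H5): pendant –C6H5: benzene ring → arene.
  CH(COCH3): pendant –COCH3: carbonyl C bonded to two carbons → ketone.
  CH2NHCH2: C–N–C with sp³ carbons and no adjacent C=O → amine (secondary).
  CH2OCH2: C–O–C with sp³ carbons on both sides and no adjacent C=O → ether.
  CONH2: –C(=O)NH2: carbonyl C bonded to C and to N → amide (the N is not a separate amine).
Amine appears at: H2NCH2, CH(NH2), CH(NH2), CH2NHCH2 → 4.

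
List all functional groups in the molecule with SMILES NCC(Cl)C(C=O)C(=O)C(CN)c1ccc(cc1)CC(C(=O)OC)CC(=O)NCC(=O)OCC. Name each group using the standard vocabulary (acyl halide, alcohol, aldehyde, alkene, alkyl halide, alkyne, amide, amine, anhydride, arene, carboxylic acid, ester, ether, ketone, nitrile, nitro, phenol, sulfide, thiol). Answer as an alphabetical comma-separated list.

aldehyde, alkyl halide, amide, amine, arene, ester, ketone

Working along the chain:
  H2NCH2: –NH2 on an sp³ carbon with no adjacent C=O → amine.
  CH(Cl): halogen on an sp³ carbon → alkyl halide.
  CH(CHO): pendant –CHO: carbonyl C bonded to C and H → aldehyde.
  CO: –C(=O)– with carbon on both sides → ketone.
  CH(CH2NH2): pendant –CH2NH2: N on sp³ C, no adjacent C=O → amine.
  C6H4: para-disubstituted benzene ring → arene.
  CH(COOCH3): pendant –COOCH3: carbonyl C bonded to C and –OCH3 → ester.
  CH2CONHCH2: –C(=O)–N– linkage → amide (the N is not an amine).
  COOCH2CH3: –C(=O)OCH2CH3: carbonyl C bonded to C and to –OEt → ester.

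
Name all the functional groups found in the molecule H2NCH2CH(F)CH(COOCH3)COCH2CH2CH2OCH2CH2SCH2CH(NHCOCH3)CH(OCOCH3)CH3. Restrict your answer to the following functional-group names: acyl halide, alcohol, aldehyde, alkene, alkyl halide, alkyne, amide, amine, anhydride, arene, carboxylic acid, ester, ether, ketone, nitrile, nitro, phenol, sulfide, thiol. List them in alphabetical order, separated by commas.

alkyl halide, amide, amine, ester, ether, ketone, sulfide

–NH2 on an sp³ carbon with no adjacent C=O → amine.
halogen on an sp³ carbon → alkyl halide.
pendant –COOCH3: carbonyl C bonded to C and –OCH3 → ester.
–C(=O)– with carbon on both sides → ketone.
C–O–C with sp³ carbons on both sides and no adjacent C=O → ether.
C–S–C linkage → sulfide (thioether).
pendant –NHC(=O)CH3: N bonded to a carbonyl → amide (not amine).
pendant –OC(=O)CH3: an acyloxy group → ester.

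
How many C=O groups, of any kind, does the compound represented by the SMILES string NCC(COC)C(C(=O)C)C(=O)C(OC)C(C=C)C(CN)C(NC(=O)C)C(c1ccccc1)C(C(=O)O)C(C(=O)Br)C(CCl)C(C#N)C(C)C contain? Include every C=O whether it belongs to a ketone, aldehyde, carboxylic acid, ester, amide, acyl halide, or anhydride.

5

CH(COCH3): ketone, 1 C=O (running total 1).
CO: ketone, 1 C=O (running total 2).
CH(NHCOCH3): amide, 1 C=O (running total 3).
CH(COOH): carboxylic acid, 1 C=O (running total 4).
CH(COBr): acyl halide, 1 C=O (running total 5).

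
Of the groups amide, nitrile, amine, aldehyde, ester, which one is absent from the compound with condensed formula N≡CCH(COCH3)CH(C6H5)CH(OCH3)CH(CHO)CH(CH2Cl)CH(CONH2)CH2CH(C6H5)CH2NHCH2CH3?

amide: present (CH(CONH2) — pendant –CONH2: carbonyl C bonded to C and N → amide).
amine: present (CH2NHCH2 — C–N–C with sp³ carbons and no adjacent C=O → amine (secondary)).
aldehyde: present (CH(CHO) — pendant –CHO: carbonyl C bonded to C and H → aldehyde).
nitrile: present (N≡C — N≡C–: carbon triple-bonded to nitrogen → nitrile).
ester: no segment matches this pattern.

ester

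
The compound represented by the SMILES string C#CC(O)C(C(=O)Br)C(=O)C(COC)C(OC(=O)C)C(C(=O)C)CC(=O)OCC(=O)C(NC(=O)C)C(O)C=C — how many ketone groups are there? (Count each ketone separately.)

3

C≡C triple bond → alkyne.
–OH on an sp³ carbon → alcohol (secondary).
pendant –C(=O)X: carbonyl C bonded to C and halogen → acyl halide.
–C(=O)– with carbon on both sides → ketone.
pendant –CH2OCH3: C–O–C linkage → ether.
pendant –OC(=O)CH3: an acyloxy group → ester.
pendant –COCH3: carbonyl C bonded to two carbons → ketone.
–C(=O)–O–C with C on the carbonyl side → ester.
–C(=O)– with carbon on both sides → ketone.
pendant –NHC(=O)CH3: N bonded to a carbonyl → amide (not amine).
–OH on an sp³ carbon → alcohol (secondary).
C=C double bond → alkene.
Ketone appears at: CO, CH(COCH3), CO → 3.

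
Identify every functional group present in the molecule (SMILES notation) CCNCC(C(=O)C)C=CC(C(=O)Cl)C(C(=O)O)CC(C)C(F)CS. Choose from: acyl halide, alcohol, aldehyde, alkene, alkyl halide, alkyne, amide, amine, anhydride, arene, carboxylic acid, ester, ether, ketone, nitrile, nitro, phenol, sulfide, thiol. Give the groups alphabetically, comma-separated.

Working along the chain:
  CH2NHCH2: C–N–C with sp³ carbons and no adjacent C=O → amine (secondary).
  CH(COCH3): pendant –COCH3: carbonyl C bonded to two carbons → ketone.
  CH=CH: C=C double bond → alkene.
  CH(COCl): pendant –C(=O)X: carbonyl C bonded to C and halogen → acyl halide.
  CH(COOH): pendant –COOH: carbonyl C bonded to C and –OH → carboxylic acid.
  CH(F): halogen on an sp³ carbon → alkyl halide.
  CH2SH: –SH on an sp³ carbon → thiol.

acyl halide, alkene, alkyl halide, amine, carboxylic acid, ketone, thiol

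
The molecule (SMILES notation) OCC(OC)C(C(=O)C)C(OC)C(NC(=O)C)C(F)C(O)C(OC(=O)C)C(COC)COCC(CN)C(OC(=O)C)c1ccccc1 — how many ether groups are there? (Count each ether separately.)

4

Reading the structure from left to right:
  HOCH2: HO– on an sp³ carbon → alcohol.
  CH(OCH3): pendant –OCH3: C–O–C with sp³ C, no adjacent C=O → ether.
  CH(COCH3): pendant –COCH3: carbonyl C bonded to two carbons → ketone.
  CH(OCH3): pendant –OCH3: C–O–C with sp³ C, no adjacent C=O → ether.
  CH(NHCOCH3): pendant –NHC(=O)CH3: N bonded to a carbonyl → amide (not amine).
  CH(F): halogen on an sp³ carbon → alkyl halide.
  CH(OH): –OH on an sp³ carbon → alcohol (secondary).
  CH(OCOCH3): pendant –OC(=O)CH3: an acyloxy group → ester.
  CH(CH2OCH3): pendant –CH2OCH3: C–O–C linkage → ether.
  CH2OCH2: C–O–C with sp³ carbons on both sides and no adjacent C=O → ether.
  CH(CH2NH2): pendant –CH2NH2: N on sp³ C, no adjacent C=O → amine.
  CH(OCOCH3): pendant –OC(=O)CH3: an acyloxy group → ester.
  C6H5: –C6H5 phenyl ring → arene.
Ether appears at: CH(OCH3), CH(OCH3), CH(CH2OCH3), CH2OCH2 → 4.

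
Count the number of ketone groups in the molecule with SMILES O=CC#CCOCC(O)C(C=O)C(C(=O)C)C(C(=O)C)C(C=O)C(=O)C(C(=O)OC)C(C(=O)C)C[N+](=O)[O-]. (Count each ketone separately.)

terminal –CHO: carbonyl C bonded to H and C → aldehyde.
C≡C triple bond → alkyne.
C–O–C with sp³ carbons on both sides and no adjacent C=O → ether.
–OH on an sp³ carbon → alcohol (secondary).
pendant –CHO: carbonyl C bonded to C and H → aldehyde.
pendant –COCH3: carbonyl C bonded to two carbons → ketone.
pendant –COCH3: carbonyl C bonded to two carbons → ketone.
pendant –CHO: carbonyl C bonded to C and H → aldehyde.
–C(=O)– with carbon on both sides → ketone.
pendant –COOCH3: carbonyl C bonded to C and –OCH3 → ester.
pendant –COCH3: carbonyl C bonded to two carbons → ketone.
–NO2 on carbon → nitro group.
Ketone appears at: CH(COCH3), CH(COCH3), CO, CH(COCH3) → 4.

4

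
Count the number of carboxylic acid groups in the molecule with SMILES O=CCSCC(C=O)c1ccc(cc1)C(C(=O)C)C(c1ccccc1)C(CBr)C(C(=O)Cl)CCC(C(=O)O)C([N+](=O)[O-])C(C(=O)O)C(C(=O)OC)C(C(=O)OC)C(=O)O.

Reading the structure from left to right:
  OHC: terminal –CHO: carbonyl C bonded to H and C → aldehyde.
  CH2SCH2: C–S–C linkage → sulfide (thioether).
  CH(CHO): pendant –CHO: carbonyl C bonded to C and H → aldehyde.
  C6H4: para-disubstituted benzene ring → arene.
  CH(COCH3): pendant –COCH3: carbonyl C bonded to two carbons → ketone.
  CH(C6H5): pendant –C6H5: benzene ring → arene.
  CH(CH2Br): pendant –CH2X: halogen on sp³ carbon → alkyl halide.
  CH(COCl): pendant –C(=O)X: carbonyl C bonded to C and halogen → acyl halide.
  CH(COOH): pendant –COOH: carbonyl C bonded to C and –OH → carboxylic acid.
  CH(NO2): –NO2 on an sp³ carbon → nitro (the N=O is not a carbonyl).
  CH(COOH): pendant –COOH: carbonyl C bonded to C and –OH → carboxylic acid.
  CH(COOCH3): pendant –COOCH3: carbonyl C bonded to C and –OCH3 → ester.
  CH(COOCH3): pendant –COOCH3: carbonyl C bonded to C and –OCH3 → ester.
  COOH: –COOH: carbonyl C bonded to –OH and C → carboxylic acid (the –OH is not a separate alcohol).
Carboxylic acid appears at: CH(COOH), CH(COOH), COOH → 3.

3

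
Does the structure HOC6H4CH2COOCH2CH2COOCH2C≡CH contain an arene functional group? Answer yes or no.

yes

–OH attached directly to an aromatic ring → phenol (not alcohol); the ring itself is an arene.
–C(=O)–O–C with C on the carbonyl side → ester.
–C(=O)–O–C with C on the carbonyl side → ester.
C≡C triple bond → alkyne.
The HOC6H4 segment supplies the arene: –OH attached directly to an aromatic ring → phenol (not alcohol); the ring itself is an arene.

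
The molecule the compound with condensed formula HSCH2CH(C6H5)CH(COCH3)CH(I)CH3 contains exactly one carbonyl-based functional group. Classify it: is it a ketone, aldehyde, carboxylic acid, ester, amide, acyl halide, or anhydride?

The carbonyl is in the CH(COCH3) segment: pendant –COCH3: carbonyl C bonded to two carbons → ketone.

ketone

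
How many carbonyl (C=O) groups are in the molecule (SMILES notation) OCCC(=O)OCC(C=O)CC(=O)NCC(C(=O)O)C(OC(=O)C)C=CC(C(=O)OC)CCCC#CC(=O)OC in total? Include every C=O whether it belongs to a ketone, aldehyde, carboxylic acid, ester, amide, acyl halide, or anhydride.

CH2COOCH2: ester, 1 C=O (running total 1).
CH(CHO): aldehyde, 1 C=O (running total 2).
CH2CONHCH2: amide, 1 C=O (running total 3).
CH(COOH): carboxylic acid, 1 C=O (running total 4).
CH(OCOCH3): ester, 1 C=O (running total 5).
CH(COOCH3): ester, 1 C=O (running total 6).
COOCH3: ester, 1 C=O (running total 7).

7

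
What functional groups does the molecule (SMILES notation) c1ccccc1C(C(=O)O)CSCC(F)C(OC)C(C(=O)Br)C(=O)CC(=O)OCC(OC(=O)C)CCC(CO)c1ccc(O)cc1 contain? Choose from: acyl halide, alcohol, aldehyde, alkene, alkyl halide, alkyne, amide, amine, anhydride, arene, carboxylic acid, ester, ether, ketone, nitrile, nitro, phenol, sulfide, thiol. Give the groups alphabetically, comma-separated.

acyl halide, alcohol, alkyl halide, arene, carboxylic acid, ester, ether, ketone, phenol, sulfide

C6H5– phenyl ring → arene.
pendant –COOH: carbonyl C bonded to C and –OH → carboxylic acid.
C–S–C linkage → sulfide (thioether).
halogen on an sp³ carbon → alkyl halide.
pendant –OCH3: C–O–C with sp³ C, no adjacent C=O → ether.
pendant –C(=O)X: carbonyl C bonded to C and halogen → acyl halide.
–C(=O)– with carbon on both sides → ketone.
–C(=O)–O–C with C on the carbonyl side → ester.
pendant –OC(=O)CH3: an acyloxy group → ester.
pendant –CH2OH on an sp³ backbone C → alcohol.
–OH attached directly to an aromatic ring → phenol (not alcohol); the ring itself is an arene.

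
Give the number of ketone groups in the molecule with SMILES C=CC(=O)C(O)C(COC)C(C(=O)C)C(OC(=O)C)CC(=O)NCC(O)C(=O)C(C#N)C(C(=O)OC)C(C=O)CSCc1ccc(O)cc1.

Working along the chain:
  CH2=CH: C=C double bond → alkene.
  CO: –C(=O)– with carbon on both sides → ketone.
  CH(OH): –OH on an sp³ carbon → alcohol (secondary).
  CH(CH2OCH3): pendant –CH2OCH3: C–O–C linkage → ether.
  CH(COCH3): pendant –COCH3: carbonyl C bonded to two carbons → ketone.
  CH(OCOCH3): pendant –OC(=O)CH3: an acyloxy group → ester.
  CH2CONHCH2: –C(=O)–N– linkage → amide (the N is not an amine).
  CH(OH): –OH on an sp³ carbon → alcohol (secondary).
  CO: –C(=O)– with carbon on both sides → ketone.
  CH(CN): pendant –C≡N: nitrile.
  CH(COOCH3): pendant –COOCH3: carbonyl C bonded to C and –OCH3 → ester.
  CH(CHO): pendant –CHO: carbonyl C bonded to C and H → aldehyde.
  CH2SCH2: C–S–C linkage → sulfide (thioether).
  C6H4OH: –OH attached directly to an aromatic ring → phenol (not alcohol); the ring itself is an arene.
Ketone appears at: CO, CH(COCH3), CO → 3.

3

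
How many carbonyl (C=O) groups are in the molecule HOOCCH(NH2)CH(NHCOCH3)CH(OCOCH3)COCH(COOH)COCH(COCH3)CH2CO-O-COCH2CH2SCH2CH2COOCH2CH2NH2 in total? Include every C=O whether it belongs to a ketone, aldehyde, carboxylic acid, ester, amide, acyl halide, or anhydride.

10

HOOC: carboxylic acid, 1 C=O (running total 1).
CH(NHCOCH3): amide, 1 C=O (running total 2).
CH(OCOCH3): ester, 1 C=O (running total 3).
CO: ketone, 1 C=O (running total 4).
CH(COOH): carboxylic acid, 1 C=O (running total 5).
CO: ketone, 1 C=O (running total 6).
CH(COCH3): ketone, 1 C=O (running total 7).
CH2CO-O-COCH2: anhydride, 2 C=O (running total 9).
CH2COOCH2: ester, 1 C=O (running total 10).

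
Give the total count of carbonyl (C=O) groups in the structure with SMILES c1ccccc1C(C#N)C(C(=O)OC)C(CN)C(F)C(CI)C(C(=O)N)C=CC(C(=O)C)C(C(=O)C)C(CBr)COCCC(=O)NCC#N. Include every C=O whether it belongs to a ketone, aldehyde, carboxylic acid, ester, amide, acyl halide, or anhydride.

CH(COOCH3): ester, 1 C=O (running total 1).
CH(CONH2): amide, 1 C=O (running total 2).
CH(COCH3): ketone, 1 C=O (running total 3).
CH(COCH3): ketone, 1 C=O (running total 4).
CH2CONHCH2: amide, 1 C=O (running total 5).

5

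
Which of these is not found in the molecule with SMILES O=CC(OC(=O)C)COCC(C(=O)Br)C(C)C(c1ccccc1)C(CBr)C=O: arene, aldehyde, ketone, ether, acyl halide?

ketone

acyl halide: present (CH(COBr) — pendant –C(=O)X: carbonyl C bonded to C and halogen → acyl halide).
aldehyde: present (OHC — terminal –CHO: carbonyl C bonded to H and C → aldehyde).
arene: present (CH(C6H5) — pendant –C6H5: benzene ring → arene).
ether: present (CH2OCH2 — C–O–C with sp³ carbons on both sides and no adjacent C=O → ether).
ketone: absent. In CH(OCOCH3), the C=O is bonded to an –O–C group, which defines an ester, not a ketone. In each of OHC and CHO, the carbonyl carbon carries an H, so it is an aldehyde, not a ketone. In CH(COBr), the C=O is bonded to a halogen, which defines an acyl halide, not a ketone.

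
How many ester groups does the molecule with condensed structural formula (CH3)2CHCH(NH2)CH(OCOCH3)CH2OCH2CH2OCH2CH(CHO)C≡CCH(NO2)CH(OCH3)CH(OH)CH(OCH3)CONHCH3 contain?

Taking each segment in turn:
  CH(NH2): –NH2 on an sp³ carbon with no adjacent C=O → amine.
  CH(OCOCH3): pendant –OC(=O)CH3: an acyloxy group → ester.
  CH2OCH2: C–O–C with sp³ carbons on both sides and no adjacent C=O → ether.
  CH2OCH2: C–O–C with sp³ carbons on both sides and no adjacent C=O → ether.
  CH(CHO): pendant –CHO: carbonyl C bonded to C and H → aldehyde.
  C≡C: C≡C triple bond → alkyne.
  CH(NO2): –NO2 on an sp³ carbon → nitro (the N=O is not a carbonyl).
  CH(OCH3): pendant –OCH3: C–O–C with sp³ C, no adjacent C=O → ether.
  CH(OH): –OH on an sp³ carbon → alcohol (secondary).
  CH(OCH3): pendant –OCH3: C–O–C with sp³ C, no adjacent C=O → ether.
  CONHCH3: –C(=O)NHCH3: carbonyl C bonded to C and to N → amide (the N is not an amine).
Ester appears at: CH(OCOCH3) → 1.

1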